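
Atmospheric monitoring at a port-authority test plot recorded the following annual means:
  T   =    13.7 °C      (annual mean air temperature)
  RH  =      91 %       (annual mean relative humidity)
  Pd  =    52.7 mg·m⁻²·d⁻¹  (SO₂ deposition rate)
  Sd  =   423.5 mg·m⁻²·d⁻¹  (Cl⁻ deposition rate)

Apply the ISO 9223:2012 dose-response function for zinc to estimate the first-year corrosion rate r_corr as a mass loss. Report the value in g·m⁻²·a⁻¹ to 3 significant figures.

zinc: T>10 °C ⇒ hinge -0.071·(13.7−10) = -0.2627
  Pd branch = 0.0129·Pd^0.44·e^(0.046·RH+f) = 3.733 μm/a
  Cl⁻ term: 0.0175·423.5^0.57·exp(0.008·91+0.085·13.7) = 3.65
  r_corr = 3.733 + 3.65 = 7.383 μm/a
Convert to mass loss: 7.383 μm/a × 7.14 g/cm³ = 52.71 g·m⁻²·a⁻¹

r_corr = 52.7 g·m⁻²·a⁻¹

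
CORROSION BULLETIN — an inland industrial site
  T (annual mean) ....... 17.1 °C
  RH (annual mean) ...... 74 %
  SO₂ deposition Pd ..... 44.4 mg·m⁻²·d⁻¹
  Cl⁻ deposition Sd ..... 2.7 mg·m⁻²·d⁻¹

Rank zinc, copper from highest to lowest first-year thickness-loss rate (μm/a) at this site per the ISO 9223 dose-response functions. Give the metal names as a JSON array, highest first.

zinc: f(T) = -0.071·(T−10) [T>10 °C] = -0.5041
  Pd branch = 0.0129·Pd^0.44·e^(0.046·RH+f) = 1.244 μm/a
  Cl⁻ term: 0.0175·2.7^0.57·exp(0.008·74+0.085·17.1) = 0.2384
  r_corr = 1.244 + 0.2384 = 1.482 μm/a
copper: f(T) = -0.080·(T−10) [T>10 °C] = -0.5680
  SO₂ term: 0.0053·44.4^0.26·exp(0.059·74-0.5680) = 0.6339
  Cl⁻ term: 0.01025·2.7^0.27·exp(0.036·74+0.049·17.1) = 0.4447
  sum: 0.6339 + 0.4447 → r_corr = 1.079 μm/a
Ordering by μm/a: zinc (1.48) > copper (1.08)

["zinc", "copper"]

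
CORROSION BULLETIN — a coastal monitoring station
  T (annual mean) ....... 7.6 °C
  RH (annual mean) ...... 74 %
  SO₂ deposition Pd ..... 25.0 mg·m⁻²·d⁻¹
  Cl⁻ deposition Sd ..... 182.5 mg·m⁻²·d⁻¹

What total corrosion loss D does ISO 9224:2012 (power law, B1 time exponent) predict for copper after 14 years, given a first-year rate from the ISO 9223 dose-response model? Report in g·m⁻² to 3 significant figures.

copper: f(T) = +0.126·(T−10) [T≤10 °C] = -0.3024
  sulphur-dioxide contribution → 0.7121 μm/a
  chloride contribution → 0.8709 μm/a
  total first-year rate 1.583 μm/a
ISO 9224: D(t) = r_corr · t^b with b = 0.667 (copper, B1)
  D(14) = 1.583 × 14^0.667 = 1.583 × 5.814 = 9.203 μm
  Mass loss = 9.203 μm × 8.96 g/cm³ = 82.46 g·m⁻²

D(14) = 82.5 g·m⁻²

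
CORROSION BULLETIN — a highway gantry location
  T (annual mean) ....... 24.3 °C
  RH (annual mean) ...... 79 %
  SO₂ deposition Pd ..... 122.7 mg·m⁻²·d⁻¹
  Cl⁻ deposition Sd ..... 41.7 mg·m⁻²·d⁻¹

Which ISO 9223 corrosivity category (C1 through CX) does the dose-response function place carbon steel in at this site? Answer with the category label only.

C5

carbon steel: f(T) = -0.054·(T−10) [T>10 °C] = -0.7722
  SO₂ term: 1.77·122.7^0.52·exp(0.02·79-0.7722) = 48.42
  Cl⁻ term: 0.102·41.7^0.62·exp(0.033·79+0.04·24.3) = 36.93
  sum: 48.42 + 36.93 → r_corr = 85.35 μm/a
85.4 μm/a falls in (80, 200] for carbon steel → category C5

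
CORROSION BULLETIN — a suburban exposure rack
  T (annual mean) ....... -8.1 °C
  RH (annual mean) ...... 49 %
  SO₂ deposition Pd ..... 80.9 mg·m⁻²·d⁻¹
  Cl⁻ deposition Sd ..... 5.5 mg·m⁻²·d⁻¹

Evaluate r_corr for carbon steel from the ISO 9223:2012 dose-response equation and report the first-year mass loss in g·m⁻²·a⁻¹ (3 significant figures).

r_corr = 32.5 g·m⁻²·a⁻¹

carbon steel: temperature factor f = +0.150·(-18.1) = -2.7150
  sulphur-dioxide contribution → 3.066 μm/a
  chloride contribution → 1.069 μm/a
  ⇒ r_corr(carbon steel) = 4.136 μm/a
Convert to mass loss: 4.136 μm/a × 7.85 g/cm³ = 32.47 g·m⁻²·a⁻¹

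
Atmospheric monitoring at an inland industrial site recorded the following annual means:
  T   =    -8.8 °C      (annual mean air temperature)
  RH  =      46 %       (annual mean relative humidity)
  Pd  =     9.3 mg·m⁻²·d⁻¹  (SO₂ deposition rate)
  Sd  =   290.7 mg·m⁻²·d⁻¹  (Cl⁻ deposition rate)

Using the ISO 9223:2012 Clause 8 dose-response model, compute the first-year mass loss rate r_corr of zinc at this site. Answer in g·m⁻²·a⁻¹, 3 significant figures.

r_corr = 3.17 g·m⁻²·a⁻¹

zinc: f(T) = +0.038·(T−10) [T≤10 °C] = -0.7144
  SO₂ term: 0.0129·9.3^0.44·exp(0.046·46-0.7144) = 0.1398
  Cl⁻ term: 0.0175·290.7^0.57·exp(0.008·46+0.085·-8.8) = 0.3035
  r_corr = 0.1398 + 0.3035 = 0.4433 μm/a
Convert to mass loss: 0.4433 μm/a × 7.14 g/cm³ = 3.165 g·m⁻²·a⁻¹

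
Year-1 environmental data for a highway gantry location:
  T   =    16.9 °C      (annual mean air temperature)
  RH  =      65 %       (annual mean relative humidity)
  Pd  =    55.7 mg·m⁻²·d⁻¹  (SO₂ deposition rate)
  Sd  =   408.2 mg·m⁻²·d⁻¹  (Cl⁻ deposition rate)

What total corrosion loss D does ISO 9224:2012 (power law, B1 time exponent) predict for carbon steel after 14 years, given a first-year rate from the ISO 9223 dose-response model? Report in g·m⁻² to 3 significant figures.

D(14) = 3.35e+03 g·m⁻²

carbon steel: T>10 °C ⇒ hinge -0.054·(16.9−10) = -0.3726
  Pd branch = 1.77·Pd^0.52·e^(0.02·RH+f) = 36.19 μm/a
  Sd branch = 0.102·Sd^0.62·e^(0.033·RH+0.04·T) = 71.2 μm/a
  sum: 36.19 + 71.2 → r_corr = 107.4 μm/a
Long-term exponent b (ISO 9224 Table 2, B1) = 0.523
  D(14) = 107.4 × 14^0.523 = 107.4 × 3.976 = 427 μm
  Mass loss = 427 μm × 7.85 g/cm³ = 3352 g·m⁻²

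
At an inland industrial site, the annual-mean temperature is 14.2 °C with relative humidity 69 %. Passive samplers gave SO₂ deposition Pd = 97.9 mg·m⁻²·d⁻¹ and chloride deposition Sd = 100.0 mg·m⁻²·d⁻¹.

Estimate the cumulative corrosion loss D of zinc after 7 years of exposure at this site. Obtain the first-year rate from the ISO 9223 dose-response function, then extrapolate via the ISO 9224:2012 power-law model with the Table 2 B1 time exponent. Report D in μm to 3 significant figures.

zinc: temperature factor f = -0.071·(4.2) = -0.2982
  sulphur-dioxide contribution → 1.72 μm/a
  chloride contribution → 1.403 μm/a
  ⇒ r_corr(zinc) = 3.122 μm/a
Power-law: D(7) = r_corr · 7^0.813
  D(7) = 3.122 × 7^0.813 = 3.122 × 4.865 = 15.19 μm

D(7) = 15.2 μm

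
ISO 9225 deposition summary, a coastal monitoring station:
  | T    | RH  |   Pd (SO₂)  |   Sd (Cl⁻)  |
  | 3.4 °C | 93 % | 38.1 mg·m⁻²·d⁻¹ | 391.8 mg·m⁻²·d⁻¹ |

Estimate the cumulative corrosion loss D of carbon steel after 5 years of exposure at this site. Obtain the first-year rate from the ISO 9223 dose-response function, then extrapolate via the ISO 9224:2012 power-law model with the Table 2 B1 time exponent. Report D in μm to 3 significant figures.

D(5) = 302 μm

carbon steel: temperature factor f = +0.150·(-6.6) = -0.9900
  SO₂ term: 1.77·38.1^0.52·exp(0.02·93-0.9900) = 28.05
  Sd branch = 0.102·Sd^0.62·e^(0.033·RH+0.04·T) = 101.9 μm/a
  r_corr = 28.05 + 101.9 = 130 μm/a
ISO 9224: D(t) = r_corr · t^b with b = 0.523 (carbon steel, B1)
  D(5) = 130 × 5^0.523 = 130 × 2.32 = 301.6 μm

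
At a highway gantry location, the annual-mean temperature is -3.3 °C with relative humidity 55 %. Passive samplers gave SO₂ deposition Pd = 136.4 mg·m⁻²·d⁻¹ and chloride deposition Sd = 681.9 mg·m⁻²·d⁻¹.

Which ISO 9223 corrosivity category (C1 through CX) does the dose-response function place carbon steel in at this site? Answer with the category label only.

C3

carbon steel: f(T) = +0.150·(T−10) [T≤10 °C] = -1.9950
  sulphur-dioxide contribution → 9.319 μm/a
  chloride contribution → 31.36 μm/a
  total first-year rate 40.68 μm/a
40.7 μm/a falls in (25, 50] for carbon steel → category C3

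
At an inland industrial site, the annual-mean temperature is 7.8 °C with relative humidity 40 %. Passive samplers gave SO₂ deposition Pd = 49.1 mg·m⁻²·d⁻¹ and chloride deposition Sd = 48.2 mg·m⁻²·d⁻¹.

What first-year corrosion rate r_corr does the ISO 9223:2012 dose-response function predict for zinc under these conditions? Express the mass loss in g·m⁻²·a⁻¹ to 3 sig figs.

r_corr = 6.00 g·m⁻²·a⁻¹

zinc: temperature factor f = +0.038·(-2.2) = -0.0836
  sulphur-dioxide contribution → 0.4144 μm/a
  chloride contribution → 0.4259 μm/a
  total first-year rate 0.8403 μm/a
Convert to mass loss: 0.8403 μm/a × 7.14 g/cm³ = 6 g·m⁻²·a⁻¹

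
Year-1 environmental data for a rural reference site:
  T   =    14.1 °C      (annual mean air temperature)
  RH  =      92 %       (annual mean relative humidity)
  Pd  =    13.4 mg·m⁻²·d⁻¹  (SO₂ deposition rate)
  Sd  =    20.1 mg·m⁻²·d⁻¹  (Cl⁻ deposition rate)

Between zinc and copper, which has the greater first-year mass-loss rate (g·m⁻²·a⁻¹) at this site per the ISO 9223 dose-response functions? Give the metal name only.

copper

zinc: f(T) = -0.071·(T−10) [T>10 °C] = -0.2911
  SO₂ term: 0.0129·13.4^0.44·exp(0.046·92-0.2911) = 2.08
  Cl⁻ term: 0.0175·20.1^0.57·exp(0.008·92+0.085·14.1) = 0.6699
  r_corr = 2.08 + 0.6699 = 2.75 μm/a
  mass loss = 2.75 μm/a × 7.14 g/cm³ = 19.63 g·m⁻²·a⁻¹
copper: f(T) = -0.080·(T−10) [T>10 °C] = -0.3280
  Pd branch = 0.0053·Pd^0.26·e^(0.059·RH+f) = 1.707 μm/a
  Sd branch = 0.01025·Sd^0.27·e^(0.036·RH+0.049·T) = 1.262 μm/a
  sum: 1.707 + 1.262 → r_corr = 2.969 μm/a
  mass loss = 2.969 μm/a × 8.96 g/cm³ = 26.6 g·m⁻²·a⁻¹
Ordering by g·m⁻²·a⁻¹: copper (26.6) > zinc (19.6)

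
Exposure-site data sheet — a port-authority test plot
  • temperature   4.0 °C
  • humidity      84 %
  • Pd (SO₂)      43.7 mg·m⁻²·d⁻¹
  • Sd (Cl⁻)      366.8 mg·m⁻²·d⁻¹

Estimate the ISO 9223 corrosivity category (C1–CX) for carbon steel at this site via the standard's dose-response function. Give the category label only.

carbon steel: f(T) = +0.150·(T−10) [T≤10 °C] = -0.9000
  SO₂ term: 1.77·43.7^0.52·exp(0.02·84-0.9000) = 27.53
  Cl⁻ term: 0.102·366.8^0.62·exp(0.033·84+0.04·4.0) = 74.46
  r_corr = 27.53 + 74.46 = 102 μm/a
ISO 9223 Table 2 (carbon steel): 80 < 102 ≤ 200 μm/a ⇒ C5

C5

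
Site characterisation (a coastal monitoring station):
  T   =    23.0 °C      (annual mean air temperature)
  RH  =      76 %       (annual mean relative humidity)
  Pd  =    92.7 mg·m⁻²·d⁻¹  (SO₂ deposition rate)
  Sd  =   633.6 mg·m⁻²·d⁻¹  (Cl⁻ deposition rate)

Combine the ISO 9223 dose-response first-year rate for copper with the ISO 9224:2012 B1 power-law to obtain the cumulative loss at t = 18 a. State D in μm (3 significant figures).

D(18) = 22.9 μm

copper: T>10 °C ⇒ hinge -0.080·(23.0−10) = -1.0400
  Pd branch = 0.0053·Pd^0.26·e^(0.059·RH+f) = 0.5388 μm/a
  Sd branch = 0.01025·Sd^0.27·e^(0.036·RH+0.049·T) = 2.785 μm/a
  sum: 0.5388 + 2.785 → r_corr = 3.324 μm/a
Power-law: D(18) = r_corr · 18^0.667
  D(18) = 3.324 × 18^0.667 = 3.324 × 6.875 = 22.85 μm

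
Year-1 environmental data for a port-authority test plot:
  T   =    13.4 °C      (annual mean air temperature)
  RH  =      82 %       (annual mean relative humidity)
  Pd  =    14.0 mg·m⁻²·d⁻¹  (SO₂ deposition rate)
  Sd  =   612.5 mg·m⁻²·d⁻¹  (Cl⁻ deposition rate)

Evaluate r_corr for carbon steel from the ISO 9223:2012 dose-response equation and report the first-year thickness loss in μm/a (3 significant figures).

carbon steel: T>10 °C ⇒ hinge -0.054·(13.4−10) = -0.1836
  Pd branch = 1.77·Pd^0.52·e^(0.02·RH+f) = 29.95 μm/a
  Cl⁻ term: 0.102·612.5^0.62·exp(0.033·82+0.04·13.4) = 139.5
  sum: 29.95 + 139.5 → r_corr = 169.5 μm/a

r_corr = 169 μm/a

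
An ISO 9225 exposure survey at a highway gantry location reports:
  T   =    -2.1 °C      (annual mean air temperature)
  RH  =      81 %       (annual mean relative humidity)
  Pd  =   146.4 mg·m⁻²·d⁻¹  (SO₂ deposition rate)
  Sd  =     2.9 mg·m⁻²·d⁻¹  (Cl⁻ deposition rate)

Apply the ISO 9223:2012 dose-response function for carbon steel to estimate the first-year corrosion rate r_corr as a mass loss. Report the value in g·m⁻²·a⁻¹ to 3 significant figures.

r_corr = 173 g·m⁻²·a⁻¹

carbon steel: temperature factor f = +0.150·(-12.1) = -1.8150
  sulphur-dioxide contribution → 19.47 μm/a
  chloride contribution → 2.628 μm/a
  ⇒ r_corr(carbon steel) = 22.1 μm/a
Convert to mass loss: 22.1 μm/a × 7.85 g/cm³ = 173.5 g·m⁻²·a⁻¹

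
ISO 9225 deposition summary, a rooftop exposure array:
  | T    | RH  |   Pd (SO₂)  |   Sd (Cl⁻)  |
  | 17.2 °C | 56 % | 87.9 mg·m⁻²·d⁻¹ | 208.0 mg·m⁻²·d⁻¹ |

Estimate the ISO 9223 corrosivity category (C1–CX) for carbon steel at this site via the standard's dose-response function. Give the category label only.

C4

carbon steel: temperature factor f = -0.054·(7.2) = -0.3888
  SO₂ term: 1.77·87.9^0.52·exp(0.02·56-0.3888) = 37.71
  Cl⁻ term: 0.102·208.0^0.62·exp(0.033·56+0.04·17.2) = 35.25
  sum: 37.71 + 35.25 → r_corr = 72.96 μm/a
73 μm/a falls in (50, 80] for carbon steel → category C4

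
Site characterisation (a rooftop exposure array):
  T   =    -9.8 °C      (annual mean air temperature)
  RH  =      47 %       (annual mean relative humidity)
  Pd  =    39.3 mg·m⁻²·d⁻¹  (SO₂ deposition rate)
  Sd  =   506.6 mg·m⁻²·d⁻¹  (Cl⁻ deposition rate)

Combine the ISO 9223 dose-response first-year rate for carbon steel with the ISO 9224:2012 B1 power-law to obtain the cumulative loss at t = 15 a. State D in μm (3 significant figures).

carbon steel: temperature factor f = +0.150·(-19.8) = -2.9700
  sulphur-dioxide contribution → 1.568 μm/a
  chloride contribution → 15.45 μm/a
  ⇒ r_corr(carbon steel) = 17.02 μm/a
Power-law: D(15) = r_corr · 15^0.523
  D(15) = 17.02 × 15^0.523 = 17.02 × 4.122 = 70.13 μm

D(15) = 70.1 μm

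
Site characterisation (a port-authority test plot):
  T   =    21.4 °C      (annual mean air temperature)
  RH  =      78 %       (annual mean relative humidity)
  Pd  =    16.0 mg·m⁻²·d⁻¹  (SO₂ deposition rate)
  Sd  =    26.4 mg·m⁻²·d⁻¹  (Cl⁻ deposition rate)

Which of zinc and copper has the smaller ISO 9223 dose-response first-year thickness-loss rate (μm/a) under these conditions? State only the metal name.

copper

zinc: f(T) = -0.071·(T−10) [T>10 °C] = -0.8094
  sulphur-dioxide contribution → 0.7033 μm/a
  chloride contribution → 1.301 μm/a
  total first-year rate 2.004 μm/a
copper: T>10 °C ⇒ hinge -0.080·(21.4−10) = -0.9120
  sulphur-dioxide contribution → 0.4364 μm/a
  chloride contribution → 1.173 μm/a
  ⇒ r_corr(copper) = 1.61 μm/a
Ordering by μm/a: zinc (2) > copper (1.61)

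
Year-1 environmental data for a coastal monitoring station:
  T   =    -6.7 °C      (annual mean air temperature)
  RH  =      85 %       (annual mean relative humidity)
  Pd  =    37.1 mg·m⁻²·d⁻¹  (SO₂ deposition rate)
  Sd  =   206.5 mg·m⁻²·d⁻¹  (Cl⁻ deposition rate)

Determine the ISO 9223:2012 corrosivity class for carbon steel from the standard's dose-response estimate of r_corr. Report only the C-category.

carbon steel: temperature factor f = +0.150·(-16.7) = -2.5050
  SO₂ term: 1.77·37.1^0.52·exp(0.02·85-2.5050) = 5.181
  Cl⁻ term: 0.102·206.5^0.62·exp(0.033·85+0.04·-6.7) = 35.13
  sum: 5.181 + 35.13 → r_corr = 40.31 μm/a
40.3 μm/a falls in (25, 50] for carbon steel → category C3

C3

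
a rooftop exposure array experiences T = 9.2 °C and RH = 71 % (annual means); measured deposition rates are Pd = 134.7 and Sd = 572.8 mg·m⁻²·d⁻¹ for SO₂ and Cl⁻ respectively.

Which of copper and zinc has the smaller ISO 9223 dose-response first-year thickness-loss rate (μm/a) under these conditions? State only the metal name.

copper: f(T) = +0.126·(T−10) [T≤10 °C] = -0.1008
  SO₂ term: 0.0053·134.7^0.26·exp(0.059·71-0.1008) = 1.131
  Cl⁻ term: 0.01025·572.8^0.27·exp(0.036·71+0.049·9.2) = 1.151
  r_corr = 1.131 + 1.151 = 2.282 μm/a
zinc: temperature factor f = +0.038·(-0.8) = -0.0304
  SO₂ term: 0.0129·134.7^0.44·exp(0.046·71-0.0304) = 2.836
  Sd branch = 0.0175·Sd^0.57·e^(0.008·RH+0.085·T) = 2.52 μm/a
  r_corr = 2.836 + 2.52 = 5.356 μm/a
Ordering by μm/a: zinc (5.36) > copper (2.28)

copper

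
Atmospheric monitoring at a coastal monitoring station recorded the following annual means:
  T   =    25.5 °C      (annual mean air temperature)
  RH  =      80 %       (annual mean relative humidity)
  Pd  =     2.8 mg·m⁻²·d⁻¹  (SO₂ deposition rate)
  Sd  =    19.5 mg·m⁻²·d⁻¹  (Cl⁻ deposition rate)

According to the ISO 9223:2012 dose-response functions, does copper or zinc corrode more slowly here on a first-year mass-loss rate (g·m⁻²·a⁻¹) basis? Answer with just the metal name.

copper: temperature factor f = -0.080·(15.5) = -1.2400
  SO₂ term: 0.0053·2.8^0.26·exp(0.059·80-1.2400) = 0.2248
  Cl⁻ term: 0.01025·19.5^0.27·exp(0.036·80+0.049·25.5) = 1.421
  sum: 0.2248 + 1.421 → r_corr = 1.645 μm/a
  mass loss = 1.645 μm/a × 8.96 g/cm³ = 14.74 g·m⁻²·a⁻¹
zinc: T>10 °C ⇒ hinge -0.071·(25.5−10) = -1.1005
  SO₂ term: 0.0129·2.8^0.44·exp(0.046·80-1.1005) = 0.2677
  Cl⁻ term: 0.0175·19.5^0.57·exp(0.008·80+0.085·25.5) = 1.576
  sum: 0.2677 + 1.576 → r_corr = 1.844 μm/a
  mass loss = 1.844 μm/a × 7.14 g/cm³ = 13.17 g·m⁻²·a⁻¹
Ordering by g·m⁻²·a⁻¹: copper (14.7) > zinc (13.2)

zinc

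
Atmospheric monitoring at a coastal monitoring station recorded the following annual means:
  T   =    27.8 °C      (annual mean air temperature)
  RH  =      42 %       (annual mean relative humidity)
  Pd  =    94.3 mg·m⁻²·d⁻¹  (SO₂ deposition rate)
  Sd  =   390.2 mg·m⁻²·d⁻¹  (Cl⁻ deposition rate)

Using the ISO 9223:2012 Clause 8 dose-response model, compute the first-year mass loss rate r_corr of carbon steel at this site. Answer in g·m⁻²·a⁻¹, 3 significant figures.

r_corr = 524 g·m⁻²·a⁻¹

carbon steel: T>10 °C ⇒ hinge -0.054·(27.8−10) = -0.9612
  sulphur-dioxide contribution → 16.68 μm/a
  chloride contribution → 50.13 μm/a
  ⇒ r_corr(carbon steel) = 66.8 μm/a
Convert to mass loss: 66.8 μm/a × 7.85 g/cm³ = 524.4 g·m⁻²·a⁻¹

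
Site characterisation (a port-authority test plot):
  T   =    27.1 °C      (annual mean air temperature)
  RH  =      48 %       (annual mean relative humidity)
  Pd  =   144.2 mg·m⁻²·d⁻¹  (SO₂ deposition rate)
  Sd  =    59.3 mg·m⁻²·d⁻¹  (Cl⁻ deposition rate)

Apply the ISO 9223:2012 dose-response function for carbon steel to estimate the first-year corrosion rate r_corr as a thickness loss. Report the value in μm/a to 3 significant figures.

carbon steel: temperature factor f = -0.054·(17.1) = -0.9234
  SO₂ term: 1.77·144.2^0.52·exp(0.02·48-0.9234) = 24.35
  Sd branch = 0.102·Sd^0.62·e^(0.033·RH+0.04·T) = 18.48 μm/a
  sum: 24.35 + 18.48 → r_corr = 42.83 μm/a

r_corr = 42.8 μm/a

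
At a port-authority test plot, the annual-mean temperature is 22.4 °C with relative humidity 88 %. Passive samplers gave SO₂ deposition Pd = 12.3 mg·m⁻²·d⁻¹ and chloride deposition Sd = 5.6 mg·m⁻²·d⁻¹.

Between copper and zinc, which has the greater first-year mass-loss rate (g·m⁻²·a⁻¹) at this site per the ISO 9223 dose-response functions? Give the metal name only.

copper: T>10 °C ⇒ hinge -0.080·(22.4−10) = -0.9920
  Pd branch = 0.0053·Pd^0.26·e^(0.059·RH+f) = 0.6787 μm/a
  Sd branch = 0.01025·Sd^0.27·e^(0.036·RH+0.049·T) = 1.162 μm/a
  sum: 0.6787 + 1.162 → r_corr = 1.841 μm/a
  mass loss = 1.841 μm/a × 8.96 g/cm³ = 16.49 g·m⁻²·a⁻¹
zinc: temperature factor f = -0.071·(12.4) = -0.8804
  Pd branch = 0.0129·Pd^0.44·e^(0.046·RH+f) = 0.9243 μm/a
  Cl⁻ term: 0.0175·5.6^0.57·exp(0.008·88+0.085·22.4) = 0.6341
  r_corr = 0.9243 + 0.6341 = 1.558 μm/a
  mass loss = 1.558 μm/a × 7.14 g/cm³ = 11.13 g·m⁻²·a⁻¹
Ordering by g·m⁻²·a⁻¹: copper (16.5) > zinc (11.1)

copper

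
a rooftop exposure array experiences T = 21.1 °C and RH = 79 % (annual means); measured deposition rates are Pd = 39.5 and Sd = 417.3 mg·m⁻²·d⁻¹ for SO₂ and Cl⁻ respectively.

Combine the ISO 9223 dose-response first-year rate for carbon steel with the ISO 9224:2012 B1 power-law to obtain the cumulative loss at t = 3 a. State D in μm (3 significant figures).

carbon steel: T>10 °C ⇒ hinge -0.054·(21.1−10) = -0.5994
  Pd branch = 1.77·Pd^0.52·e^(0.02·RH+f) = 31.92 μm/a
  Sd branch = 0.102·Sd^0.62·e^(0.033·RH+0.04·T) = 135.5 μm/a
  sum: 31.92 + 135.5 → r_corr = 167.4 μm/a
ISO 9224: D(t) = r_corr · t^b with b = 0.523 (carbon steel, B1)
  D(3) = 167.4 × 3^0.523 = 167.4 × 1.776 = 297.5 μm

D(3) = 297 μm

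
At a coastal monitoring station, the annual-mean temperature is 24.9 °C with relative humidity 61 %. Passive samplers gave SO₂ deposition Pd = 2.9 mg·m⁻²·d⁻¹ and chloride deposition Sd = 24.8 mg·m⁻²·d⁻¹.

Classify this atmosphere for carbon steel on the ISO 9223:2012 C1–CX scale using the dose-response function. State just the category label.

C2

carbon steel: f(T) = -0.054·(T−10) [T>10 °C] = -0.8046
  sulphur-dioxide contribution → 4.665 μm/a
  chloride contribution → 15.13 μm/a
  ⇒ r_corr(carbon steel) = 19.8 μm/a
ISO 9223 Table 2 (carbon steel): 1.3 < 19.8 ≤ 25 μm/a ⇒ C2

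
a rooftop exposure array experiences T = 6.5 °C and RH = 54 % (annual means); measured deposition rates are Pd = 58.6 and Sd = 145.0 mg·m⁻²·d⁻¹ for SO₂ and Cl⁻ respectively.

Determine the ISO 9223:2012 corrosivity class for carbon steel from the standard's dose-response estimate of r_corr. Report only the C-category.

C3

carbon steel: temperature factor f = +0.150·(-3.5) = -0.5250
  SO₂ term: 1.77·58.6^0.52·exp(0.02·54-0.5250) = 25.6
  Sd branch = 0.102·Sd^0.62·e^(0.033·RH+0.04·T) = 17.2 μm/a
  sum: 25.6 + 17.2 → r_corr = 42.8 μm/a
42.8 μm/a falls in (25, 50] for carbon steel → category C3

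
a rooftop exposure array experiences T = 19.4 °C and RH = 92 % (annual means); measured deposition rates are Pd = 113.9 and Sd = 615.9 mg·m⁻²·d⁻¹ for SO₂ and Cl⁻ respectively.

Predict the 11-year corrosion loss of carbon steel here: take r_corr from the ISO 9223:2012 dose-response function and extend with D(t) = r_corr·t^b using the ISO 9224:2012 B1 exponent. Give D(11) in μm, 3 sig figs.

carbon steel: T>10 °C ⇒ hinge -0.054·(19.4−10) = -0.5076
  sulphur-dioxide contribution → 78.71 μm/a
  chloride contribution → 247.5 μm/a
  total first-year rate 326.2 μm/a
Long-term exponent b (ISO 9224 Table 2, B1) = 0.523
  D(11) = 326.2 × 11^0.523 = 326.2 × 3.505 = 1143 μm

D(11) = 1.14e+03 μm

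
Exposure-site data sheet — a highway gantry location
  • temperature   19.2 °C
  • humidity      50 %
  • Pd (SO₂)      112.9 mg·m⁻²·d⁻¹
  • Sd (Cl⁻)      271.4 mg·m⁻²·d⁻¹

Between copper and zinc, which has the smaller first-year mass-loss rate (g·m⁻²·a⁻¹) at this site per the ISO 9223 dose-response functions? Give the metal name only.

copper: f(T) = -0.080·(T−10) [T>10 °C] = -0.7360
  sulphur-dioxide contribution → 0.1658 μm/a
  chloride contribution → 0.7213 μm/a
  total first-year rate 0.8871 μm/a
  mass loss = 0.8871 μm/a × 8.96 g/cm³ = 7.948 g·m⁻²·a⁻¹
zinc: f(T) = -0.071·(T−10) [T>10 °C] = -0.6532
  sulphur-dioxide contribution → 0.5358 μm/a
  chloride contribution → 3.256 μm/a
  ⇒ r_corr(zinc) = 3.792 μm/a
  mass loss = 3.792 μm/a × 7.14 g/cm³ = 27.07 g·m⁻²·a⁻¹
Ordering by g·m⁻²·a⁻¹: zinc (27.1) > copper (7.95)

copper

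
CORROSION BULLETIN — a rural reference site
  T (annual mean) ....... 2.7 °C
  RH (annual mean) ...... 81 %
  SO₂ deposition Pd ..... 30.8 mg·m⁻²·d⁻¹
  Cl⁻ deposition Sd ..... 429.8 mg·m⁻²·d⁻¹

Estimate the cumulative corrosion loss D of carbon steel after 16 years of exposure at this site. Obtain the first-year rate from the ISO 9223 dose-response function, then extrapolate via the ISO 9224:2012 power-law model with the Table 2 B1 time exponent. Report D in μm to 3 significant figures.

carbon steel: temperature factor f = +0.150·(-7.3) = -1.0950
  Pd branch = 1.77·Pd^0.52·e^(0.02·RH+f) = 17.78 μm/a
  Cl⁻ term: 0.102·429.8^0.62·exp(0.033·81+0.04·2.7) = 70.63
  sum: 17.78 + 70.63 → r_corr = 88.42 μm/a
Power-law: D(16) = r_corr · 16^0.523
  D(16) = 88.42 × 16^0.523 = 88.42 × 4.263 = 376.9 μm

D(16) = 377 μm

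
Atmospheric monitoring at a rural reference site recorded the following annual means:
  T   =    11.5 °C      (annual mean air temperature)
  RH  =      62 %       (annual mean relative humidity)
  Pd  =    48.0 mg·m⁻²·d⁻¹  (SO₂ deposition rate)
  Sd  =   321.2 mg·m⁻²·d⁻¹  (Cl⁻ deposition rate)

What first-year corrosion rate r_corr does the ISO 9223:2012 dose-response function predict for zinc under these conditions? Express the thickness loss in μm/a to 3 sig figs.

r_corr = 3.15 μm/a

zinc: T>10 °C ⇒ hinge -0.071·(11.5−10) = -0.1065
  SO₂ term: 0.0129·48.0^0.44·exp(0.046·62-0.1065) = 1.103
  Sd branch = 0.0175·Sd^0.57·e^(0.008·RH+0.085·T) = 2.05 μm/a
  sum: 1.103 + 2.05 → r_corr = 3.154 μm/a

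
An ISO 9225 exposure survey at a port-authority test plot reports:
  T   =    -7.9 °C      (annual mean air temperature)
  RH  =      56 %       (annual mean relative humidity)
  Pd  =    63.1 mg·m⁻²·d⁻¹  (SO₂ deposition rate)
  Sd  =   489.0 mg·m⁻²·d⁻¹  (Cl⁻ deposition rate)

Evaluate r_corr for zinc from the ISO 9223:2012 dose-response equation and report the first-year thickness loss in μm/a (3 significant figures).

zinc: temperature factor f = +0.038·(-17.9) = -0.6802
  sulphur-dioxide contribution → 0.532 μm/a
  chloride contribution → 0.4774 μm/a
  total first-year rate 1.009 μm/a

r_corr = 1.01 μm/a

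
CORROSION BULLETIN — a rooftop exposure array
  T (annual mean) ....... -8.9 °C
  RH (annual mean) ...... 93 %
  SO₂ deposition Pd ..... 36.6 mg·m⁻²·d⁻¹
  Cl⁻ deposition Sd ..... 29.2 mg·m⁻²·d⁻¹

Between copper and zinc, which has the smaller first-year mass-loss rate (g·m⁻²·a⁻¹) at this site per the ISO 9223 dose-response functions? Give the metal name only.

copper: T≤10 °C ⇒ hinge +0.126·(-8.9−10) = -2.3814
  SO₂ term: 0.0053·36.6^0.26·exp(0.059·93-2.3814) = 0.3017
  Cl⁻ term: 0.01025·29.2^0.27·exp(0.036·93+0.049·-8.9) = 0.4688
  r_corr = 0.3017 + 0.4688 = 0.7705 μm/a
  mass loss = 0.7705 μm/a × 8.96 g/cm³ = 6.903 g·m⁻²·a⁻¹
zinc: temperature factor f = +0.038·(-18.9) = -0.7182
  Pd branch = 0.0129·Pd^0.44·e^(0.046·RH+f) = 2.211 μm/a
  Cl⁻ term: 0.0175·29.2^0.57·exp(0.008·93+0.085·-8.9) = 0.1183
  sum: 2.211 + 0.1183 → r_corr = 2.329 μm/a
  mass loss = 2.329 μm/a × 7.14 g/cm³ = 16.63 g·m⁻²·a⁻¹
Ordering by g·m⁻²·a⁻¹: zinc (16.6) > copper (6.9)

copper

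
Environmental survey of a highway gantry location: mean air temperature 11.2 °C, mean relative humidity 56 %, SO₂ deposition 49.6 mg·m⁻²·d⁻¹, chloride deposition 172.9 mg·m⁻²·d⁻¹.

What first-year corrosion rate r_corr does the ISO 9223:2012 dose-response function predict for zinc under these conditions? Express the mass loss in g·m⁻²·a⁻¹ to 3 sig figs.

zinc: T>10 °C ⇒ hinge -0.071·(11.2−10) = -0.0852
  SO₂ term: 0.0129·49.6^0.44·exp(0.046·56-0.0852) = 0.8676
  Sd branch = 0.0175·Sd^0.57·e^(0.008·RH+0.085·T) = 1.338 μm/a
  sum: 0.8676 + 1.338 → r_corr = 2.206 μm/a
Convert to mass loss: 2.206 μm/a × 7.14 g/cm³ = 15.75 g·m⁻²·a⁻¹

r_corr = 15.8 g·m⁻²·a⁻¹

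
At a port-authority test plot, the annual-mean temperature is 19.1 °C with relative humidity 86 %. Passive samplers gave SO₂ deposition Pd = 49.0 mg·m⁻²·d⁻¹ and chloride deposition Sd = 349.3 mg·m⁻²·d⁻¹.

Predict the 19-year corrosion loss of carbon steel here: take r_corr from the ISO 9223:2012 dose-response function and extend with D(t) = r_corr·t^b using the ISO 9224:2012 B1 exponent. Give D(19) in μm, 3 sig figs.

D(19) = 872 μm

carbon steel: f(T) = -0.054·(T−10) [T>10 °C] = -0.4914
  Pd branch = 1.77·Pd^0.52·e^(0.02·RH+f) = 45.76 μm/a
  Sd branch = 0.102·Sd^0.62·e^(0.033·RH+0.04·T) = 141.2 μm/a
  r_corr = 45.76 + 141.2 = 186.9 μm/a
Power-law: D(19) = r_corr · 19^0.523
  D(19) = 186.9 × 19^0.523 = 186.9 × 4.664 = 871.8 μm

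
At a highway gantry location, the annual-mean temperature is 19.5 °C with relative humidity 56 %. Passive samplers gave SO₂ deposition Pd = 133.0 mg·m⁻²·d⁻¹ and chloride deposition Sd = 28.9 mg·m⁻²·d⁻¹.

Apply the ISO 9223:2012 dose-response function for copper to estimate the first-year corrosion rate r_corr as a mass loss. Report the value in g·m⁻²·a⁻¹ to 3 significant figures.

r_corr = 6.60 g·m⁻²·a⁻¹

copper: T>10 °C ⇒ hinge -0.080·(19.5−10) = -0.7600
  SO₂ term: 0.0053·133.0^0.26·exp(0.059·56-0.7600) = 0.2406
  Cl⁻ term: 0.01025·28.9^0.27·exp(0.036·56+0.049·19.5) = 0.4962
  sum: 0.2406 + 0.4962 → r_corr = 0.7368 μm/a
Convert to mass loss: 0.7368 μm/a × 8.96 g/cm³ = 6.602 g·m⁻²·a⁻¹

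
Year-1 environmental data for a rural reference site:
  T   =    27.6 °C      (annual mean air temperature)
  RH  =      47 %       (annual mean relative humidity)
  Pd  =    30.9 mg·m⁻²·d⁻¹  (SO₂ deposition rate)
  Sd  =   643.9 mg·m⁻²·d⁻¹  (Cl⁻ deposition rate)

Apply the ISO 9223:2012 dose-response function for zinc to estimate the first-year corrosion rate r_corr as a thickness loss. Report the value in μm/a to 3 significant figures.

r_corr = 10.8 μm/a

zinc: T>10 °C ⇒ hinge -0.071·(27.6−10) = -1.2496
  sulphur-dioxide contribution → 0.1454 μm/a
  chloride contribution → 10.62 μm/a
  ⇒ r_corr(zinc) = 10.77 μm/a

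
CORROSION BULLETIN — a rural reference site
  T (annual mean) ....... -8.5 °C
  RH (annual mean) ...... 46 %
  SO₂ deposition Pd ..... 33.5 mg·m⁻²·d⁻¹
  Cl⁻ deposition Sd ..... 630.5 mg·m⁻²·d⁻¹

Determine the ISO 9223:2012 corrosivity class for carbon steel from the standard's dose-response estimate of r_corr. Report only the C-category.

C2

carbon steel: temperature factor f = +0.150·(-18.5) = -2.7750
  sulphur-dioxide contribution → 1.719 μm/a
  chloride contribution → 18.03 μm/a
  ⇒ r_corr(carbon steel) = 19.75 μm/a
Category bounds: 1.3…25 μm/a bracket r_corr ⇒ C2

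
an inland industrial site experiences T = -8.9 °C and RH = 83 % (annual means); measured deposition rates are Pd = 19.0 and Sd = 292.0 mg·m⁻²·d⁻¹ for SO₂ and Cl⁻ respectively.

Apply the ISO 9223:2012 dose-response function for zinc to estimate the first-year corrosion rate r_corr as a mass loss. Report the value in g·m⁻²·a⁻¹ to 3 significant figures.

zinc: f(T) = +0.038·(T−10) [T≤10 °C] = -0.7182
  sulphur-dioxide contribution → 1.046 μm/a
  chloride contribution → 0.4056 μm/a
  total first-year rate 1.451 μm/a
Convert to mass loss: 1.451 μm/a × 7.14 g/cm³ = 10.36 g·m⁻²·a⁻¹

r_corr = 10.4 g·m⁻²·a⁻¹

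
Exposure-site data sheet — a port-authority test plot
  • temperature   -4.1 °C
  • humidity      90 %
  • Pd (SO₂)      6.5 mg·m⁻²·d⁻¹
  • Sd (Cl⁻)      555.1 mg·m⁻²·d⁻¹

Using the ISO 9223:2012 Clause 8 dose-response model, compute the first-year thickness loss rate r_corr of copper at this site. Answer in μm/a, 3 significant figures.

copper: T≤10 °C ⇒ hinge +0.126·(-4.1−10) = -1.7766
  sulphur-dioxide contribution → 0.2952 μm/a
  chloride contribution → 1.179 μm/a
  ⇒ r_corr(copper) = 1.474 μm/a

r_corr = 1.47 μm/a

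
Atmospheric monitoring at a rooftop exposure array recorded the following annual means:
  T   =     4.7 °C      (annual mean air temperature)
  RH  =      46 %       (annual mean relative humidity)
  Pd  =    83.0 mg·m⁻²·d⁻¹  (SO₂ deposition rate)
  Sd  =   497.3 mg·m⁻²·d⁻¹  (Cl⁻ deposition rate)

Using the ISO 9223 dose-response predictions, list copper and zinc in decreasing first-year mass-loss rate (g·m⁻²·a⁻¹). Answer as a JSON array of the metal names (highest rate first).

["zinc", "copper"]

copper: T≤10 °C ⇒ hinge +0.126·(4.7−10) = -0.6678
  Pd branch = 0.0053·Pd^0.26·e^(0.059·RH+f) = 0.1294 μm/a
  Cl⁻ term: 0.01025·497.3^0.27·exp(0.036·46+0.049·4.7) = 0.3614
  r_corr = 0.1294 + 0.3614 = 0.4908 μm/a
  mass loss = 0.4908 μm/a × 8.96 g/cm³ = 4.398 g·m⁻²·a⁻¹
zinc: temperature factor f = +0.038·(-5.3) = -0.2014
  Pd branch = 0.0129·Pd^0.44·e^(0.046·RH+f) = 0.6116 μm/a
  Sd branch = 0.0175·Sd^0.57·e^(0.008·RH+0.085·T) = 1.298 μm/a
  sum: 0.6116 + 1.298 → r_corr = 1.91 μm/a
  mass loss = 1.91 μm/a × 7.14 g/cm³ = 13.64 g·m⁻²·a⁻¹
Ordering by g·m⁻²·a⁻¹: zinc (13.6) > copper (4.4)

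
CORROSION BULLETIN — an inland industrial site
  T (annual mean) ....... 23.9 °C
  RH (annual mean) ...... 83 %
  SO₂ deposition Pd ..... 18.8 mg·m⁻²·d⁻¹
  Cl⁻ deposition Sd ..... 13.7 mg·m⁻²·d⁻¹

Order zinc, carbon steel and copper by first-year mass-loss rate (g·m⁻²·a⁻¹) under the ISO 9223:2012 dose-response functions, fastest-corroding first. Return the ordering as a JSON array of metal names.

zinc: temperature factor f = -0.071·(13.9) = -0.9869
  Pd branch = 0.0129·Pd^0.44·e^(0.046·RH+f) = 0.7957 μm/a
  Cl⁻ term: 0.0175·13.7^0.57·exp(0.008·83+0.085·23.9) = 1.152
  r_corr = 0.7957 + 1.152 = 1.948 μm/a
  mass loss = 1.948 μm/a × 7.14 g/cm³ = 13.91 g·m⁻²·a⁻¹
carbon steel: f(T) = -0.054·(T−10) [T>10 °C] = -0.7506
  SO₂ term: 1.77·18.8^0.52·exp(0.02·83-0.7506) = 20.21
  Cl⁻ term: 0.102·13.7^0.62·exp(0.033·83+0.04·23.9) = 20.8
  sum: 20.21 + 20.8 → r_corr = 41.01 μm/a
  mass loss = 41.01 μm/a × 7.85 g/cm³ = 321.9 g·m⁻²·a⁻¹
copper: T>10 °C ⇒ hinge -0.080·(23.9−10) = -1.1120
  SO₂ term: 0.0053·18.8^0.26·exp(0.059·83-1.1120) = 0.5005
  Cl⁻ term: 0.01025·13.7^0.27·exp(0.036·83+0.049·23.9) = 1.33
  sum: 0.5005 + 1.33 → r_corr = 1.831 μm/a
  mass loss = 1.831 μm/a × 8.96 g/cm³ = 16.4 g·m⁻²·a⁻¹
Ordering by g·m⁻²·a⁻¹: carbon steel (322) > copper (16.4) > zinc (13.9)

["carbon steel", "copper", "zinc"]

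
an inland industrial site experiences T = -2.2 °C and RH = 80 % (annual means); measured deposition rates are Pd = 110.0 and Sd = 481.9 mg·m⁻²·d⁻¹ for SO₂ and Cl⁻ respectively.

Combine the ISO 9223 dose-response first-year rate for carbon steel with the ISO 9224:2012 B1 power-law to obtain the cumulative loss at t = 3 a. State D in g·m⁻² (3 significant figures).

D(3) = 1.07e+03 g·m⁻²

carbon steel: temperature factor f = +0.150·(-12.2) = -1.8300
  Pd branch = 1.77·Pd^0.52·e^(0.02·RH+f) = 16.2 μm/a
  Sd branch = 0.102·Sd^0.62·e^(0.033·RH+0.04·T) = 60.3 μm/a
  sum: 16.2 + 60.3 → r_corr = 76.51 μm/a
Long-term exponent b (ISO 9224 Table 2, B1) = 0.523
  D(3) = 76.51 × 3^0.523 = 76.51 × 1.776 = 135.9 μm
  Mass loss = 135.9 μm × 7.85 g/cm³ = 1067 g·m⁻²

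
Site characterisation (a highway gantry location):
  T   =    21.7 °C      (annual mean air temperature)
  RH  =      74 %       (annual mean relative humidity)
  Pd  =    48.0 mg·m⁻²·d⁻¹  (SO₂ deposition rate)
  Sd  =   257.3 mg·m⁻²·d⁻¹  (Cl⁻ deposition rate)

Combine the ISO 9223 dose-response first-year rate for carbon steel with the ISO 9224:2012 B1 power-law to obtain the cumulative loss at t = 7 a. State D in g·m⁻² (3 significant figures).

D(7) = 2.57e+03 g·m⁻²

carbon steel: T>10 °C ⇒ hinge -0.054·(21.7−10) = -0.6318
  sulphur-dioxide contribution → 30.94 μm/a
  chloride contribution → 87.21 μm/a
  ⇒ r_corr(carbon steel) = 118.2 μm/a
Long-term exponent b (ISO 9224 Table 2, B1) = 0.523
  D(7) = 118.2 × 7^0.523 = 118.2 × 2.767 = 326.9 μm
  Mass loss = 326.9 μm × 7.85 g/cm³ = 2566 g·m⁻²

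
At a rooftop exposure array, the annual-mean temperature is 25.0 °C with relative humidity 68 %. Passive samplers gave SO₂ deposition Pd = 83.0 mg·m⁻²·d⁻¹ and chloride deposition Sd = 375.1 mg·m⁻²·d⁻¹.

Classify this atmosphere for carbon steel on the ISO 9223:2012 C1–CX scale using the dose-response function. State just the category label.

carbon steel: f(T) = -0.054·(T−10) [T>10 °C] = -0.8100
  Pd branch = 1.77·Pd^0.52·e^(0.02·RH+f) = 30.53 μm/a
  Cl⁻ term: 0.102·375.1^0.62·exp(0.033·68+0.04·25.0) = 103.1
  r_corr = 30.53 + 103.1 = 133.7 μm/a
Category bounds: 80…200 μm/a bracket r_corr ⇒ C5

C5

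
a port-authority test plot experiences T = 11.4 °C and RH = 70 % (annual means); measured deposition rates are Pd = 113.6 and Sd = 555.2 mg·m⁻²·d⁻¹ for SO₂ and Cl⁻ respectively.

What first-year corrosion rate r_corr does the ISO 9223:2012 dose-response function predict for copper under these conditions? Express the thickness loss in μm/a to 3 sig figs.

copper: temperature factor f = -0.080·(1.4) = -0.1120
  sulphur-dioxide contribution → 1.008 μm/a
  chloride contribution → 1.227 μm/a
  total first-year rate 2.235 μm/a

r_corr = 2.24 μm/a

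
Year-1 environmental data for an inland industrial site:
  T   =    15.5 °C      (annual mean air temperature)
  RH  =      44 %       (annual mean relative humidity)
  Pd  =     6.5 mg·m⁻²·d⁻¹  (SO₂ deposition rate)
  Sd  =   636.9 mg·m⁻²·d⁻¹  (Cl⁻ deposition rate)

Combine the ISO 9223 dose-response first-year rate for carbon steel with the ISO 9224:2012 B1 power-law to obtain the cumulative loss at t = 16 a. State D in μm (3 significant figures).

carbon steel: f(T) = -0.054·(T−10) [T>10 °C] = -0.2970
  Pd branch = 1.77·Pd^0.52·e^(0.02·RH+f) = 8.392 μm/a
  Sd branch = 0.102·Sd^0.62·e^(0.033·RH+0.04·T) = 44.36 μm/a
  r_corr = 8.392 + 44.36 = 52.75 μm/a
ISO 9224: D(t) = r_corr · t^b with b = 0.523 (carbon steel, B1)
  D(16) = 52.75 × 16^0.523 = 52.75 × 4.263 = 224.9 μm

D(16) = 225 μm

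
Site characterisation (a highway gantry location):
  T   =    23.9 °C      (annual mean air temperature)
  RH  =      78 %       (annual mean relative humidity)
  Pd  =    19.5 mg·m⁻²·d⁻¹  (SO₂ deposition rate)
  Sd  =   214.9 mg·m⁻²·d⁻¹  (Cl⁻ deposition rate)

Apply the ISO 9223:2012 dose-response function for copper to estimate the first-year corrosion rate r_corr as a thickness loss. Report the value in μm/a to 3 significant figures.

copper: T>10 °C ⇒ hinge -0.080·(23.9−10) = -1.1120
  SO₂ term: 0.0053·19.5^0.26·exp(0.059·78-1.1120) = 0.3762
  Sd branch = 0.01025·Sd^0.27·e^(0.036·RH+0.049·T) = 2.336 μm/a
  r_corr = 0.3762 + 2.336 = 2.712 μm/a

r_corr = 2.71 μm/a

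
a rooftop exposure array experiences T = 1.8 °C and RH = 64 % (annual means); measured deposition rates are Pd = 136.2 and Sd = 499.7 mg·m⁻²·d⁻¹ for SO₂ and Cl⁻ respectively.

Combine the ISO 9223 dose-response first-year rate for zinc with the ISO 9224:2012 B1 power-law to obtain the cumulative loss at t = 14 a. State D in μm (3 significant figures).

D(14) = 23.4 μm

zinc: T≤10 °C ⇒ hinge +0.038·(1.8−10) = -0.3116
  Pd branch = 0.0129·Pd^0.44·e^(0.046·RH+f) = 1.559 μm/a
  Sd branch = 0.0175·Sd^0.57·e^(0.008·RH+0.085·T) = 1.175 μm/a
  r_corr = 1.559 + 1.175 = 2.734 μm/a
Long-term exponent b (ISO 9224 Table 2, B1) = 0.813
  D(14) = 2.734 × 14^0.813 = 2.734 × 8.547 = 23.37 μm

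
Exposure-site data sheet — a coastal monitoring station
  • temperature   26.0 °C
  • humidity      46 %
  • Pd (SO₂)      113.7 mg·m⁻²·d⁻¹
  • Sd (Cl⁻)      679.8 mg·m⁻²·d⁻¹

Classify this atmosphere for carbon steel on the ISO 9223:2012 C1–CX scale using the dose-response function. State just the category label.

carbon steel: temperature factor f = -0.054·(16.0) = -0.8640
  sulphur-dioxide contribution → 21.94 μm/a
  chloride contribution → 75.09 μm/a
  total first-year rate 97.04 μm/a
ISO 9223 Table 2 (carbon steel): 80 < 97 ≤ 200 μm/a ⇒ C5

C5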